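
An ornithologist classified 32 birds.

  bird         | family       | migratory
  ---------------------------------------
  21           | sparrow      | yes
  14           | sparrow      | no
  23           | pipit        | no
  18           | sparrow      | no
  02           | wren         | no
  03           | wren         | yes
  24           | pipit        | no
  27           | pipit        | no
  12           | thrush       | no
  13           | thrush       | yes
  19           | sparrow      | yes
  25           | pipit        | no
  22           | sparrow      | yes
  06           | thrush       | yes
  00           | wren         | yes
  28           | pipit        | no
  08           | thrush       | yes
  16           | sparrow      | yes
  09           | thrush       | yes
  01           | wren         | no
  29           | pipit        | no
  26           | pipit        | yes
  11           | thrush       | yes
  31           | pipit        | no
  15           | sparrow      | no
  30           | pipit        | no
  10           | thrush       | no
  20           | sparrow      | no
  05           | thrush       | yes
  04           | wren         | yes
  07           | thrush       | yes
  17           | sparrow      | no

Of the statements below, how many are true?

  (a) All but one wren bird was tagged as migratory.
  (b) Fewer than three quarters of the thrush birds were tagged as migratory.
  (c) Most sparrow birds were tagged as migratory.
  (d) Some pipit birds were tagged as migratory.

1

(a) wren: |A| = 5, |A ∩ B| = 3; needs |A ∖ B| = 1 — false.
(b) thrush: |A| = 9, |A ∩ B| = 7; needs |A ∩ B| / |A| < 3/4 — false.
(c) sparrow: |A| = 9, |A ∩ B| = 4; needs |A ∩ B| > |A ∖ B| — false.
(d) pipit: |A| = 9, |A ∩ B| = 1; needs A ∩ B ≠ ∅ (|A ∩ B| ≥ 1) — true.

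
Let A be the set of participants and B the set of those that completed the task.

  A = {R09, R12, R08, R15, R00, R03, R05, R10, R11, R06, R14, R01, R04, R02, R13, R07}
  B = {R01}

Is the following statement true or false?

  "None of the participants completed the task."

The determiner here denotes the relation: A ∩ B = ∅ (|A ∩ B| = 0).
|A| = 16, |A ∩ B| = 1, |A ∖ B| = 15.
So the statement is false.

False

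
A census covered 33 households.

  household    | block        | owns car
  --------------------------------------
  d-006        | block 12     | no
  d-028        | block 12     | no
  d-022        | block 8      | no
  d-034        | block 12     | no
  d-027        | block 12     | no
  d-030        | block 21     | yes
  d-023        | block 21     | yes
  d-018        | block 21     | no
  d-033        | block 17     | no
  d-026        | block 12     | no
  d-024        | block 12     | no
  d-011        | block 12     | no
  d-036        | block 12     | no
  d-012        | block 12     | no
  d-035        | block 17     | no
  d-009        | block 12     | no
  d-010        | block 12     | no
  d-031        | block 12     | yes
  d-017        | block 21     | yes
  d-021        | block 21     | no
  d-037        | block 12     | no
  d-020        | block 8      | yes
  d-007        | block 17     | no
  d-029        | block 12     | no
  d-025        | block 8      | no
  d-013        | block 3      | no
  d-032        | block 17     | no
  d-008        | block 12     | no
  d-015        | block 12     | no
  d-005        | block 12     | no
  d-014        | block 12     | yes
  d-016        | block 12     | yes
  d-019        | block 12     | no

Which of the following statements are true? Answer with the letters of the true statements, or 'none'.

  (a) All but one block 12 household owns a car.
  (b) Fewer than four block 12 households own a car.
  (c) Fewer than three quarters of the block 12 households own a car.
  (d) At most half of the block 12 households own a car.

|A| = 20, |A ∩ B| = 3, |A ∖ B| = 17.
(a) |A ∖ B| = 1: fails.
(b) |A ∩ B| < 4: holds.
(c) |A ∩ B| / |A| < 3/4: holds.
(d) |A ∩ B| ≤ |A ∖ B|: holds.

(b), (c), (d)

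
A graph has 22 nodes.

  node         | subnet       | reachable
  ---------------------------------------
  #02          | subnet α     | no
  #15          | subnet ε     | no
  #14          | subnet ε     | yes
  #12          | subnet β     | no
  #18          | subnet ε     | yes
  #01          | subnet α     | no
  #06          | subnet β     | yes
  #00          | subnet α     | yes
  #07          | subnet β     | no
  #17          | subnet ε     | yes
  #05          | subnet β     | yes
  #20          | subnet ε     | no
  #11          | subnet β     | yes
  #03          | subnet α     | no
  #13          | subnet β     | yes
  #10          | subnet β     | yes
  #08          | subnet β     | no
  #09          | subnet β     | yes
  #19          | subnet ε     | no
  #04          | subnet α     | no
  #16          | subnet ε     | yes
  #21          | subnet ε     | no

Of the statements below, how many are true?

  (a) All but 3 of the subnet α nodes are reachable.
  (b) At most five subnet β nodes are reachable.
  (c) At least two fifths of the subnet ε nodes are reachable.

(a) subnet α: |A| = 5, |A ∩ B| = 1; needs |A ∖ B| = 3 — false.
(b) subnet β: |A| = 9, |A ∩ B| = 6; needs |A ∩ B| ≤ 5 — false.
(c) subnet ε: |A| = 8, |A ∩ B| = 4; needs |A ∩ B| / |A| ≥ 2/5 — true.

1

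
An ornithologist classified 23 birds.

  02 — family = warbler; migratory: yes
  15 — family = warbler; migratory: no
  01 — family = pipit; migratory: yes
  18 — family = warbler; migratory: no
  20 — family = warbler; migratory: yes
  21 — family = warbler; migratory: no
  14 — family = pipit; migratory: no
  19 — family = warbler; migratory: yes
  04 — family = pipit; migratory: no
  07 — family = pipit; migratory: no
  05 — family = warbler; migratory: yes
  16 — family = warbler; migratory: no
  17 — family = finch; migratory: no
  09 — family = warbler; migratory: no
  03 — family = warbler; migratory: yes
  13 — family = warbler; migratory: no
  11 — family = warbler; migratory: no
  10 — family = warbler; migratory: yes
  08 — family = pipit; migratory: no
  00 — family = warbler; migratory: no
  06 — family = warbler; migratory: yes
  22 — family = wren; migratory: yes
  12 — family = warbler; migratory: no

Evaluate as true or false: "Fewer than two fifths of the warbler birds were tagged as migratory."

False

Truth condition: |A ∩ B| / |A| < 2/5.
|A| = 16, |A ∩ B| = 7, |A ∖ B| = 9.
|A ∩ B|/|A| = 7/16, so the statement is false.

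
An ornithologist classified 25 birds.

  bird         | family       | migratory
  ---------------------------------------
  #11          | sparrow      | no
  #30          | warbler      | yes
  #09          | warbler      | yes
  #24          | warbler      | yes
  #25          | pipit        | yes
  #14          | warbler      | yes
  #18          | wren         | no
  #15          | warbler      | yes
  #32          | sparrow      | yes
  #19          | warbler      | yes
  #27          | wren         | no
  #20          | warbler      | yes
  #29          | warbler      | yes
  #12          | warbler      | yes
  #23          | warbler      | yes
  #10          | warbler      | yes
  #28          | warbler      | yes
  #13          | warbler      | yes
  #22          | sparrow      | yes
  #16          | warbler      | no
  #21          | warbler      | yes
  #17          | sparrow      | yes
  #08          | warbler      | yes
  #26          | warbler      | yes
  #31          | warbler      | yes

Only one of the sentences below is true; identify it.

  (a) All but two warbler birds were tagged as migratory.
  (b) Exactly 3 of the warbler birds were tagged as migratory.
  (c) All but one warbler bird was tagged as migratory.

|A| = 18, |A ∩ B| = 17, |A ∖ B| = 1.
(a) requires |A ∖ B| = 2: false.
(b) requires |A ∩ B| = 3: false.
(c) requires |A ∖ B| = 1: true.

(c)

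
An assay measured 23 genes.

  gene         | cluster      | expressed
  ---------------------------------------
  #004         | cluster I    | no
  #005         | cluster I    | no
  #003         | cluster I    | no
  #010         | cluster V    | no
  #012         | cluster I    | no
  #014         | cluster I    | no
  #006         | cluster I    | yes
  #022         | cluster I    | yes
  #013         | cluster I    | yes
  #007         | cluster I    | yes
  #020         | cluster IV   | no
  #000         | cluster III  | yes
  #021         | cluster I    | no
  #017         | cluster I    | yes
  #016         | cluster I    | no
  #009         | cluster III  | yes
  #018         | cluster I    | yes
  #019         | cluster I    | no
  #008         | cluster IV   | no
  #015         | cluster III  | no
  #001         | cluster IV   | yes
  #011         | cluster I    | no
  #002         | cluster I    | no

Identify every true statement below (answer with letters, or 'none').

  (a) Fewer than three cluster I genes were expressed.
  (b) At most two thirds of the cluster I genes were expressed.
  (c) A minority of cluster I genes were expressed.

(b), (c)

|A| = 16, |A ∩ B| = 6, |A ∖ B| = 10.
(a) |A ∩ B| < 3: fails.
(b) |A ∩ B| / |A| ≤ 2/3: holds.
(c) |A ∩ B| < |A ∖ B|: holds.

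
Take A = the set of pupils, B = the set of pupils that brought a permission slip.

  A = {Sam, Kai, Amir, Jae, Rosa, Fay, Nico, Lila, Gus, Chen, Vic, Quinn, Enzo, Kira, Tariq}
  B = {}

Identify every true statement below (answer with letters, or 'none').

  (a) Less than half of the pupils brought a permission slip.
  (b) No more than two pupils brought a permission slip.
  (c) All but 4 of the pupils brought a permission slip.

|A| = 15, |A ∩ B| = 0, |A ∖ B| = 15.
(a) |A ∩ B| < |A ∖ B|: holds.
(b) |A ∩ B| ≤ 2: holds.
(c) |A ∖ B| = 4: fails.

(a), (b)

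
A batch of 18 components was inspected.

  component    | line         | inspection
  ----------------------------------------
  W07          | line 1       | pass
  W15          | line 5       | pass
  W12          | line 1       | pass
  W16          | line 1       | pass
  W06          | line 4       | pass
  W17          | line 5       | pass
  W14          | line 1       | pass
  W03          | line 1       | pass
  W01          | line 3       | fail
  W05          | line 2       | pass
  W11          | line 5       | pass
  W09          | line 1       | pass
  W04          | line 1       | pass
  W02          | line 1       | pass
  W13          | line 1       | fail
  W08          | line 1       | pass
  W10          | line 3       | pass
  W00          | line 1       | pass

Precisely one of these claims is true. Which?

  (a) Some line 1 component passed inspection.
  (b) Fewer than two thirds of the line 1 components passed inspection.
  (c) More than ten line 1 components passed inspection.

(a)

|A| = 11, |A ∩ B| = 10, |A ∖ B| = 1.
(a) requires A ∩ B ≠ ∅ (|A ∩ B| ≥ 1): true.
(b) requires |A ∩ B| / |A| < 2/3: false.
(c) requires |A ∩ B| > 10: false.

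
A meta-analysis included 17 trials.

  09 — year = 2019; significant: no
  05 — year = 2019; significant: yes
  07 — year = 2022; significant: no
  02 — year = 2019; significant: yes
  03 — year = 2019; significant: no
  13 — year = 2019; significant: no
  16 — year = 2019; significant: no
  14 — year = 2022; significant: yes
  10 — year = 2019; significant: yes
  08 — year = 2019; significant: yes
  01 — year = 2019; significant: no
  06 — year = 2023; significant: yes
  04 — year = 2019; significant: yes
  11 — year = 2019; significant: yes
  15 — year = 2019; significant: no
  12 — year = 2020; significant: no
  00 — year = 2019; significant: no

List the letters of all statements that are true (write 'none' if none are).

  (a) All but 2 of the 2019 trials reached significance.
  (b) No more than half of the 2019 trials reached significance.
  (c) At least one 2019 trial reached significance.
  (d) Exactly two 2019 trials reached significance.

|A| = 13, |A ∩ B| = 6, |A ∖ B| = 7.
(a) |A ∖ B| = 2: fails.
(b) |A ∩ B| ≤ |A ∖ B|: holds.
(c) A ∩ B ≠ ∅ (|A ∩ B| ≥ 1): holds.
(d) |A ∩ B| = 2: fails.

(b), (c)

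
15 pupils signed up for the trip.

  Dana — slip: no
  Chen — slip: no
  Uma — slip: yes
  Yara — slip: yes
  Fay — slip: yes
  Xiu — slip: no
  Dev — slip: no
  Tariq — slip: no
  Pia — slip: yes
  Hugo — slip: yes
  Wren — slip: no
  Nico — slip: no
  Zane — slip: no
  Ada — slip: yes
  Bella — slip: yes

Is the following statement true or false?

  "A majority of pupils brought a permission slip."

False

Truth condition: |A ∩ B| > |A ∖ B|.
|A| = 15, |A ∩ B| = 7, |A ∖ B| = 8.
7 < 8, so the statement is false.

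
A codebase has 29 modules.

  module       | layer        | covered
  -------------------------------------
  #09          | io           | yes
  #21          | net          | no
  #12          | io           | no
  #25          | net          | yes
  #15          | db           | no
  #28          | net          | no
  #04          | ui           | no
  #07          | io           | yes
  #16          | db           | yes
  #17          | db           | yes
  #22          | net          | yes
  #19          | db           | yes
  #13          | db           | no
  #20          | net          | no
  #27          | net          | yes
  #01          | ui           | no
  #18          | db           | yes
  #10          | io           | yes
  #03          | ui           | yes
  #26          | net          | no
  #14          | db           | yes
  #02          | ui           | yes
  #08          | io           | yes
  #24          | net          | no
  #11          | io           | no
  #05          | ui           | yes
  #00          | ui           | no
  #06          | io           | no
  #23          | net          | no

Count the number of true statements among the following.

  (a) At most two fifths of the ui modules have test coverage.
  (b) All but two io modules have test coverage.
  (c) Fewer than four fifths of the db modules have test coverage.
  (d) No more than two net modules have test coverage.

(a) ui: |A| = 6, |A ∩ B| = 3; needs |A ∩ B| / |A| ≤ 2/5 — false.
(b) io: |A| = 7, |A ∩ B| = 4; needs |A ∖ B| = 2 — false.
(c) db: |A| = 7, |A ∩ B| = 5; needs |A ∩ B| / |A| < 4/5 — true.
(d) net: |A| = 9, |A ∩ B| = 3; needs |A ∩ B| ≤ 2 — false.

1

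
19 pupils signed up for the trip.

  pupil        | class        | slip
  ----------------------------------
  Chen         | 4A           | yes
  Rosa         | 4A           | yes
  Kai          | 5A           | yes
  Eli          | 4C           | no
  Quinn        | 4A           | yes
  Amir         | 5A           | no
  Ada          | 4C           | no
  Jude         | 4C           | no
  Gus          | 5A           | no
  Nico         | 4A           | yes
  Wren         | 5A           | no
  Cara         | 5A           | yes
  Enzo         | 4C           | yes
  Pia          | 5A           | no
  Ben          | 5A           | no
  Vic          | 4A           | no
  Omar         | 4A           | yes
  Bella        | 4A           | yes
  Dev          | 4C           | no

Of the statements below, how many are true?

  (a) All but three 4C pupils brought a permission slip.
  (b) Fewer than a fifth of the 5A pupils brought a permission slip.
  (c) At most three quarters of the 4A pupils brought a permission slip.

0

(a) 4C: |A| = 5, |A ∩ B| = 1; needs |A ∖ B| = 3 — false.
(b) 5A: |A| = 7, |A ∩ B| = 2; needs |A ∩ B| / |A| < 1/5 — false.
(c) 4A: |A| = 7, |A ∩ B| = 6; needs |A ∩ B| / |A| ≤ 3/4 — false.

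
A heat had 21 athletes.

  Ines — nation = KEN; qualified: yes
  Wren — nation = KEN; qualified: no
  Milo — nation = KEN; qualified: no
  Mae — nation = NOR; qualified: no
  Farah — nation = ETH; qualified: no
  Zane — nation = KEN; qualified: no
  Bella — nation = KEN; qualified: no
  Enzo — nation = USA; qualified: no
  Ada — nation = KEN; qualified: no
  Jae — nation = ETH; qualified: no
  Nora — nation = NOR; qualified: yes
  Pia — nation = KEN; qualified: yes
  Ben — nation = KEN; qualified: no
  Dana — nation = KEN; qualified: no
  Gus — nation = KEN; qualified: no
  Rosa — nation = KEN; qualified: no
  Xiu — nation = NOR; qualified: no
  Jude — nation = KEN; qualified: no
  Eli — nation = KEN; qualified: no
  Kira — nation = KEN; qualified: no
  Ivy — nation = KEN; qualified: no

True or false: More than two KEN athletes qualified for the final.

False

The determiner here denotes the relation: |A ∩ B| > 2.
|A| = 15, |A ∩ B| = 2, |A ∖ B| = 13.
|A ∩ B| = 2, so the statement is false.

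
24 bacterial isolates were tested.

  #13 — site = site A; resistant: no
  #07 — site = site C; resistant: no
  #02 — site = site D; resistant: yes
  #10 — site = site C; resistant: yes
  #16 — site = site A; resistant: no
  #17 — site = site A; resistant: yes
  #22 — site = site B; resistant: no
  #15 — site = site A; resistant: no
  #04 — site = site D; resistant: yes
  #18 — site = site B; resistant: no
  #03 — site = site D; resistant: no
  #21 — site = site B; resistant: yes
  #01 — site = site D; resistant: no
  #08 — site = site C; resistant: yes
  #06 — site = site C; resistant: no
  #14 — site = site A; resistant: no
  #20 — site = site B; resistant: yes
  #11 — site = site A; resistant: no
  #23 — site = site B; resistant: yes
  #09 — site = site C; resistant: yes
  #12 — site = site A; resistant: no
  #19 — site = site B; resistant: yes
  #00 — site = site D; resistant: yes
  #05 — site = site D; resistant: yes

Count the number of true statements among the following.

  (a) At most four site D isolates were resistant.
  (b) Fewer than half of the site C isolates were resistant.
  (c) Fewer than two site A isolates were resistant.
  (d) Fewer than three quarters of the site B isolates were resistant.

(a) site D: |A| = 6, |A ∩ B| = 4; needs |A ∩ B| ≤ 4 — true.
(b) site C: |A| = 5, |A ∩ B| = 3; needs |A ∩ B| < |A ∖ B| — false.
(c) site A: |A| = 7, |A ∩ B| = 1; needs |A ∩ B| < 2 — true.
(d) site B: |A| = 6, |A ∩ B| = 4; needs |A ∩ B| / |A| < 3/4 — true.

3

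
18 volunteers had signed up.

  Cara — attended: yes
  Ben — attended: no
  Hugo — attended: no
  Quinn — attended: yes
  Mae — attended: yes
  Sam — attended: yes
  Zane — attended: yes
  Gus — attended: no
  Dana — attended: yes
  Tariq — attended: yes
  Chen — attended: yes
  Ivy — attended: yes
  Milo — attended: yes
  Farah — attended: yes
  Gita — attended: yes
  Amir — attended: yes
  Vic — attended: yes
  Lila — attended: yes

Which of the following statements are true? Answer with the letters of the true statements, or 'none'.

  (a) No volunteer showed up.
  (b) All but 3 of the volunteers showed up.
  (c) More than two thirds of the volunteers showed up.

|A| = 18, |A ∩ B| = 15, |A ∖ B| = 3.
(a) A ∩ B = ∅ (|A ∩ B| = 0): fails.
(b) |A ∖ B| = 3: holds.
(c) |A ∩ B| / |A| > 2/3: holds.

(b), (c)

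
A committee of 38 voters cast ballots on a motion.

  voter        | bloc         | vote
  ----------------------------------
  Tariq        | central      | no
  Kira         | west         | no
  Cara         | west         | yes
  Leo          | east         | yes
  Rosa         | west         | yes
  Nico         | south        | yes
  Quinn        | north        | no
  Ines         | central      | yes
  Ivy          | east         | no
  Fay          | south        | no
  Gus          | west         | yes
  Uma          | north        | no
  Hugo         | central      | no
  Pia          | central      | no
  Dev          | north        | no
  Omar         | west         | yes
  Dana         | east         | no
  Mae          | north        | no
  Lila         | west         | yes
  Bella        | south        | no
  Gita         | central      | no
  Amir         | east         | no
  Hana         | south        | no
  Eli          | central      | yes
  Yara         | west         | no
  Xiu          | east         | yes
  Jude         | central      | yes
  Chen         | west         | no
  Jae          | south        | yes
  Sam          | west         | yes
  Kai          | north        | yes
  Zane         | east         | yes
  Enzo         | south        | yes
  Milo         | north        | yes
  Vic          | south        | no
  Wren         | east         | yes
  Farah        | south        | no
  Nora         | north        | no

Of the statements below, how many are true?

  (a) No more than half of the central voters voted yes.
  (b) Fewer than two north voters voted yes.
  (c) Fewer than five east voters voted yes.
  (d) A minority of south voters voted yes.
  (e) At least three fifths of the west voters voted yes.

4

(a) central: |A| = 7, |A ∩ B| = 3; needs |A ∩ B| ≤ |A ∖ B| — true.
(b) north: |A| = 7, |A ∩ B| = 2; needs |A ∩ B| < 2 — false.
(c) east: |A| = 7, |A ∩ B| = 4; needs |A ∩ B| < 5 — true.
(d) south: |A| = 8, |A ∩ B| = 3; needs |A ∩ B| < |A ∖ B| — true.
(e) west: |A| = 9, |A ∩ B| = 6; needs |A ∩ B| / |A| ≥ 3/5 — true.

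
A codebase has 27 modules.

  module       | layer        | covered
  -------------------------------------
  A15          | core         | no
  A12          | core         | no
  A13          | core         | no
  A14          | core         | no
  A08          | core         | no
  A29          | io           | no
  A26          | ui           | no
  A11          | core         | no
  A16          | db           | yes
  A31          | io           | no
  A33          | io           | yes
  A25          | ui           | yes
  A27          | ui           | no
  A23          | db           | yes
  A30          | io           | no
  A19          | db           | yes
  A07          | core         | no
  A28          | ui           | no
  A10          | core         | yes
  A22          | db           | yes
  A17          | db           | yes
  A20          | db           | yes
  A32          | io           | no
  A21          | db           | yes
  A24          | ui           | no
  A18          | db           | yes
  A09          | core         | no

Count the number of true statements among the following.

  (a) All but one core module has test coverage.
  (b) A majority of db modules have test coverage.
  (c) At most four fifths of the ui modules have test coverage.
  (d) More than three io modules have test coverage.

2

(a) core: |A| = 9, |A ∩ B| = 1; needs |A ∖ B| = 1 — false.
(b) db: |A| = 8, |A ∩ B| = 8; needs |A ∩ B| > |A ∖ B| — true.
(c) ui: |A| = 5, |A ∩ B| = 1; needs |A ∩ B| / |A| ≤ 4/5 — true.
(d) io: |A| = 5, |A ∩ B| = 1; needs |A ∩ B| > 3 — false.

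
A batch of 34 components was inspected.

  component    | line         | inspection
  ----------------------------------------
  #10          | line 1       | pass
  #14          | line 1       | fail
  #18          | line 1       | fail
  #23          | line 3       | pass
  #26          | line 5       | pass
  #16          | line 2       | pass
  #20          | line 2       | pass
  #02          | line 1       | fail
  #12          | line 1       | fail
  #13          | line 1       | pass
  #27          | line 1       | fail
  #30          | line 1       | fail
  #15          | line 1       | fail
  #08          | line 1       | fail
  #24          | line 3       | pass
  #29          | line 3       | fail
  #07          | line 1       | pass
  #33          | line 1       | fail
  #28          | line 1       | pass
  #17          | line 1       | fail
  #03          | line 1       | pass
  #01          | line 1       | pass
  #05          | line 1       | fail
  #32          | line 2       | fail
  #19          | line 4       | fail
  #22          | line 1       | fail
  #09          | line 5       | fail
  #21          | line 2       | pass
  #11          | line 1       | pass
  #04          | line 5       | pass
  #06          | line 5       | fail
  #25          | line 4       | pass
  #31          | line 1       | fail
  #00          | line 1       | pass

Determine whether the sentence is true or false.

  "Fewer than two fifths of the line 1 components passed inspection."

True

The determiner here denotes the relation: |A ∩ B| / |A| < 2/5.
|A| = 21, |A ∩ B| = 8, |A ∖ B| = 13.
|A ∩ B|/|A| = 8/21, so the statement is true.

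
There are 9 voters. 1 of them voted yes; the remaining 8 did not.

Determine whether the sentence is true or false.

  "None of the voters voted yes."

False

'None of the voters voted yes' holds iff A ∩ B = ∅ (|A ∩ B| = 0).
|A| = 9, |A ∩ B| = 1, |A ∖ B| = 8.
So the statement is false.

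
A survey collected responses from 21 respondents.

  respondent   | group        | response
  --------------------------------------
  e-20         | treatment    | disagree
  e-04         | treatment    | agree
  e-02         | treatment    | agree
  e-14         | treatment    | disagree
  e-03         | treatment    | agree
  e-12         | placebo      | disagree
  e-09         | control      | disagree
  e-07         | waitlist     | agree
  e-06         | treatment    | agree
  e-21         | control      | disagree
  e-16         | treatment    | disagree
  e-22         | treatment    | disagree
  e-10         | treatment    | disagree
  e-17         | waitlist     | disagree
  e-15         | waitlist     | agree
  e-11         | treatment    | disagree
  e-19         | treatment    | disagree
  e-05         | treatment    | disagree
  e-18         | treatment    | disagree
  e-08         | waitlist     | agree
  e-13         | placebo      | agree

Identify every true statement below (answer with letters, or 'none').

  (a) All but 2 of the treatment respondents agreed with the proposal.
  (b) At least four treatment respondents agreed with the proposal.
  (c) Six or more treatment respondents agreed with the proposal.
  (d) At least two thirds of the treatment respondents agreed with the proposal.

|A| = 13, |A ∩ B| = 4, |A ∖ B| = 9.
(a) |A ∖ B| = 2: fails.
(b) |A ∩ B| ≥ 4: holds.
(c) |A ∩ B| ≥ 6: fails.
(d) |A ∩ B| / |A| ≥ 2/3: fails.

(b)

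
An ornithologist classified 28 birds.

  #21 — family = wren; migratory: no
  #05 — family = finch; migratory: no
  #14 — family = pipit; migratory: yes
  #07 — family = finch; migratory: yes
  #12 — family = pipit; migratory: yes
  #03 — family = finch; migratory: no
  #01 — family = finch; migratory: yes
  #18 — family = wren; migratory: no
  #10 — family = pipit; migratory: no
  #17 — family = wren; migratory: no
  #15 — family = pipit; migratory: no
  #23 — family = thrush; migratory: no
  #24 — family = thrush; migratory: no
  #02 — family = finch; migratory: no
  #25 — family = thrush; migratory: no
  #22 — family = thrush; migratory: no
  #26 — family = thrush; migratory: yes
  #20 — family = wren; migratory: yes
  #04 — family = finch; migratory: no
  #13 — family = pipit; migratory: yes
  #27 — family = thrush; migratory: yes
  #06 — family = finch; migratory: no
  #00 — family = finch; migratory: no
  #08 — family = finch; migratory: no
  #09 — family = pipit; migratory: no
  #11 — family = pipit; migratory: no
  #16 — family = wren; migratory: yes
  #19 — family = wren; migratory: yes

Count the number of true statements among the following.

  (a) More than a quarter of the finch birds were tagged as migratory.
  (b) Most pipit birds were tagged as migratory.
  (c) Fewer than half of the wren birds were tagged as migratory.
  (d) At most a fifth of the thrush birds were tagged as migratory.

(a) finch: |A| = 9, |A ∩ B| = 2; needs |A ∩ B| / |A| > 1/4 — false.
(b) pipit: |A| = 7, |A ∩ B| = 3; needs |A ∩ B| > |A ∖ B| — false.
(c) wren: |A| = 6, |A ∩ B| = 3; needs |A ∩ B| < |A ∖ B| — false.
(d) thrush: |A| = 6, |A ∩ B| = 2; needs |A ∩ B| / |A| ≤ 1/5 — false.

0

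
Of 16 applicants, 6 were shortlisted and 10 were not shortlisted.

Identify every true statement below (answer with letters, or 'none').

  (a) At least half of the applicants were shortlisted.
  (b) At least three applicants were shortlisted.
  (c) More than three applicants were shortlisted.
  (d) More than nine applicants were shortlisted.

(b), (c)

|A| = 16, |A ∩ B| = 6, |A ∖ B| = 10.
(a) |A ∩ B| ≥ |A ∖ B|: fails.
(b) |A ∩ B| ≥ 3: holds.
(c) |A ∩ B| > 3: holds.
(d) |A ∩ B| > 9: fails.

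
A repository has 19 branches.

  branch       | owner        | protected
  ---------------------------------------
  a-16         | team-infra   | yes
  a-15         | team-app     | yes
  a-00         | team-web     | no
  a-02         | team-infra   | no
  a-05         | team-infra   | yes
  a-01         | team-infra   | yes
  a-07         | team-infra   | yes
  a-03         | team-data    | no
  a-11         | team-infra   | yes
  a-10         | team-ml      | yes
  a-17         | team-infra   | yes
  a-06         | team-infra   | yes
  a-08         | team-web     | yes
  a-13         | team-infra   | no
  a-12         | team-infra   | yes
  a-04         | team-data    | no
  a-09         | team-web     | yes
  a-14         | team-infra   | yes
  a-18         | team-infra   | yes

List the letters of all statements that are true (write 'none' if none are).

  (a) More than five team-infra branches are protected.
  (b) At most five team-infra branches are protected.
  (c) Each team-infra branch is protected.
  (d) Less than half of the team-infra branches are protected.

(a)

|A| = 12, |A ∩ B| = 10, |A ∖ B| = 2.
(a) |A ∩ B| > 5: holds.
(b) |A ∩ B| ≤ 5: fails.
(c) A ⊆ B, i.e. every element of A is in B (|A ∖ B| = 0): fails.
(d) |A ∩ B| < |A ∖ B|: fails.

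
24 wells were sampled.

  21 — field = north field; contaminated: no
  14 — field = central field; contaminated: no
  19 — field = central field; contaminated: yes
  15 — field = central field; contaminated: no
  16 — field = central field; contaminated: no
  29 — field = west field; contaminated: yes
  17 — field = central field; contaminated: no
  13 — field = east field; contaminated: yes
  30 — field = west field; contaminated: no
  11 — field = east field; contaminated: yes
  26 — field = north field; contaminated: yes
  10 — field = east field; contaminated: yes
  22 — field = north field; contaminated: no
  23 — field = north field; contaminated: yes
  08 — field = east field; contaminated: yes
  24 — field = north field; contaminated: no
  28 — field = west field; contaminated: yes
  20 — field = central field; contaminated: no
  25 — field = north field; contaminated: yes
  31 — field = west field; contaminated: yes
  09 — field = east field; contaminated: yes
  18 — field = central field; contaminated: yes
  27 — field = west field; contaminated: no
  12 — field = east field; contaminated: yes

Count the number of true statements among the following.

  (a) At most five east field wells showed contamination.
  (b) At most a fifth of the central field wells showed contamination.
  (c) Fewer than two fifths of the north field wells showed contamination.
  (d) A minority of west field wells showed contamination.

(a) east field: |A| = 6, |A ∩ B| = 6; needs |A ∩ B| ≤ 5 — false.
(b) central field: |A| = 7, |A ∩ B| = 2; needs |A ∩ B| / |A| ≤ 1/5 — false.
(c) north field: |A| = 6, |A ∩ B| = 3; needs |A ∩ B| / |A| < 2/5 — false.
(d) west field: |A| = 5, |A ∩ B| = 3; needs |A ∩ B| < |A ∖ B| — false.

0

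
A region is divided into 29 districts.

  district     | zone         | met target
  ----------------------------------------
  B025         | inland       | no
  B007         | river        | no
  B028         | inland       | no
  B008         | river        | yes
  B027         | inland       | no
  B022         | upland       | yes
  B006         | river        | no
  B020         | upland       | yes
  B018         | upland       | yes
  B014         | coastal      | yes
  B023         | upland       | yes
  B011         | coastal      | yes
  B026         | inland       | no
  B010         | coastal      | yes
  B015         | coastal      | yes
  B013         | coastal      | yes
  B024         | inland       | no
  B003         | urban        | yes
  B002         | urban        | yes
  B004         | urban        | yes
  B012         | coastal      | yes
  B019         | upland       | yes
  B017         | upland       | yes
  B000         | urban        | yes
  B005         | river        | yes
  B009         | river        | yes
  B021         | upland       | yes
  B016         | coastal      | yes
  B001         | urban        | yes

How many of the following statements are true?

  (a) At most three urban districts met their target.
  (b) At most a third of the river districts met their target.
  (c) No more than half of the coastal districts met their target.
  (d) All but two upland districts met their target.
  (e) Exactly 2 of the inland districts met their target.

0

(a) urban: |A| = 5, |A ∩ B| = 5; needs |A ∩ B| ≤ 3 — false.
(b) river: |A| = 5, |A ∩ B| = 3; needs |A ∩ B| / |A| ≤ 1/3 — false.
(c) coastal: |A| = 7, |A ∩ B| = 7; needs |A ∩ B| ≤ |A ∖ B| — false.
(d) upland: |A| = 7, |A ∩ B| = 7; needs |A ∖ B| = 2 — false.
(e) inland: |A| = 5, |A ∩ B| = 0; needs |A ∩ B| = 2 — false.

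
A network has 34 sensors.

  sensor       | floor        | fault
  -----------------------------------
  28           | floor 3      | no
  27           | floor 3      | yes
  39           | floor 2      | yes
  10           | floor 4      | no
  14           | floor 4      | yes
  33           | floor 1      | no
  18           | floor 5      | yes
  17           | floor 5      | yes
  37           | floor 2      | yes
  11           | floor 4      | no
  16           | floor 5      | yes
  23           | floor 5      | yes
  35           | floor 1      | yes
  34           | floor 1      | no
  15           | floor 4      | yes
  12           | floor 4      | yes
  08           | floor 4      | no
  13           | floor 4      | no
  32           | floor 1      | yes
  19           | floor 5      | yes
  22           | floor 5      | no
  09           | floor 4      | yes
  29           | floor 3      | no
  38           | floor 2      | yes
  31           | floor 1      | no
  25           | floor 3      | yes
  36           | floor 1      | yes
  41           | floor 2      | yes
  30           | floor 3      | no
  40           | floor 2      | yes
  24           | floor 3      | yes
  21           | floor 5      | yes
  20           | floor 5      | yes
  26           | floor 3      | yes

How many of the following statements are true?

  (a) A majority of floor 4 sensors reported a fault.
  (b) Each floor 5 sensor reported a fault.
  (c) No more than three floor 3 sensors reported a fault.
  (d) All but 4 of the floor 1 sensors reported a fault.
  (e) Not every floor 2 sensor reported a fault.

0

(a) floor 4: |A| = 8, |A ∩ B| = 4; needs |A ∩ B| > |A ∖ B| — false.
(b) floor 5: |A| = 8, |A ∩ B| = 7; needs A ⊆ B, i.e. every element of A is in B (|A ∖ B| = 0) — false.
(c) floor 3: |A| = 7, |A ∩ B| = 4; needs |A ∩ B| ≤ 3 — false.
(d) floor 1: |A| = 6, |A ∩ B| = 3; needs |A ∖ B| = 4 — false.
(e) floor 2: |A| = 5, |A ∩ B| = 5; needs A ⊄ B (|A ∖ B| ≥ 1) — false.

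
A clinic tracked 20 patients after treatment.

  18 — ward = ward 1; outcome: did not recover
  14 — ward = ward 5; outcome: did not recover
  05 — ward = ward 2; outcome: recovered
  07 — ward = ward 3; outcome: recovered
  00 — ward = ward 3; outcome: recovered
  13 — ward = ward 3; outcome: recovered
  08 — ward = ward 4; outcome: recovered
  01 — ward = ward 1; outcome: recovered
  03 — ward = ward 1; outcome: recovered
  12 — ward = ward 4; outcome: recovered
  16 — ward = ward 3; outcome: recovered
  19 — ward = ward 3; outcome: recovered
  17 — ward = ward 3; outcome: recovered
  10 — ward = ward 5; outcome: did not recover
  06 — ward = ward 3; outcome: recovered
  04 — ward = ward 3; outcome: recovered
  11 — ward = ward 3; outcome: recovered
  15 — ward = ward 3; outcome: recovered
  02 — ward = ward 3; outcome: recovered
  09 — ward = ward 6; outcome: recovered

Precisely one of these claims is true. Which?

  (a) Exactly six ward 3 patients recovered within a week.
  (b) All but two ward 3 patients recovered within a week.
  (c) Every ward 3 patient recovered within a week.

(c)

|A| = 11, |A ∩ B| = 11, |A ∖ B| = 0.
(a) requires |A ∩ B| = 6: false.
(b) requires |A ∖ B| = 2: false.
(c) requires A ⊆ B, i.e. every element of A is in B (|A ∖ B| = 0): true.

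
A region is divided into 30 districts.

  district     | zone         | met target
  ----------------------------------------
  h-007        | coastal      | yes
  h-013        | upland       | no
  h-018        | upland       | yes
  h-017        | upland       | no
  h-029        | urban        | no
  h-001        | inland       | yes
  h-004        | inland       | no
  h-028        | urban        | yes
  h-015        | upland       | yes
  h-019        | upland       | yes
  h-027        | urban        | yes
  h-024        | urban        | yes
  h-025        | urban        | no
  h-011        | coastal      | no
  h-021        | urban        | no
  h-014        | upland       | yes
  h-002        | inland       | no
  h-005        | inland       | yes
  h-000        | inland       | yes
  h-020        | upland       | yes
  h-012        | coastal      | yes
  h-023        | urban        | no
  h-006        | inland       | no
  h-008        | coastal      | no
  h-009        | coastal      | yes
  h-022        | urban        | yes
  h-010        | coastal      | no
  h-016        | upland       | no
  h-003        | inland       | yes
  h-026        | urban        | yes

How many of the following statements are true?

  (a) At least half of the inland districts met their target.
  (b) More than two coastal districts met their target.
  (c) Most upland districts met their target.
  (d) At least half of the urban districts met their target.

(a) inland: |A| = 7, |A ∩ B| = 4; needs |A ∩ B| ≥ |A ∖ B| — true.
(b) coastal: |A| = 6, |A ∩ B| = 3; needs |A ∩ B| > 2 — true.
(c) upland: |A| = 8, |A ∩ B| = 5; needs |A ∩ B| > |A ∖ B| — true.
(d) urban: |A| = 9, |A ∩ B| = 5; needs |A ∩ B| ≥ |A ∖ B| — true.

4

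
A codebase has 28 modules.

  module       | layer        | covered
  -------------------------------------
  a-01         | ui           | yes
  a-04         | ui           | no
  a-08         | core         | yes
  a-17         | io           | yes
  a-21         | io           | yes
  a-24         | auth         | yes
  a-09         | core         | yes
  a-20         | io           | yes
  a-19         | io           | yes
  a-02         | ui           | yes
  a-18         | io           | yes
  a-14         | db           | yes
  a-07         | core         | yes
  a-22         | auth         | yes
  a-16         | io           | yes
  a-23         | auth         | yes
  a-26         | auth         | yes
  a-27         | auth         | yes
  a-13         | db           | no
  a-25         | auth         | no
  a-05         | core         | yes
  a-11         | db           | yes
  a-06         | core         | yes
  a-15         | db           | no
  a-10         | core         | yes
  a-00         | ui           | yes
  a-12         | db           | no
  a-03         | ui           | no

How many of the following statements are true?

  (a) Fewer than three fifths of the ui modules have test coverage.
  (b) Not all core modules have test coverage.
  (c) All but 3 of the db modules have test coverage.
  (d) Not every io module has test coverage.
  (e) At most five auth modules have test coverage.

(a) ui: |A| = 5, |A ∩ B| = 3; needs |A ∩ B| / |A| < 3/5 — false.
(b) core: |A| = 6, |A ∩ B| = 6; needs A ⊄ B (|A ∖ B| ≥ 1) — false.
(c) db: |A| = 5, |A ∩ B| = 2; needs |A ∖ B| = 3 — true.
(d) io: |A| = 6, |A ∩ B| = 6; needs A ⊄ B (|A ∖ B| ≥ 1) — false.
(e) auth: |A| = 6, |A ∩ B| = 5; needs |A ∩ B| ≤ 5 — true.

2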